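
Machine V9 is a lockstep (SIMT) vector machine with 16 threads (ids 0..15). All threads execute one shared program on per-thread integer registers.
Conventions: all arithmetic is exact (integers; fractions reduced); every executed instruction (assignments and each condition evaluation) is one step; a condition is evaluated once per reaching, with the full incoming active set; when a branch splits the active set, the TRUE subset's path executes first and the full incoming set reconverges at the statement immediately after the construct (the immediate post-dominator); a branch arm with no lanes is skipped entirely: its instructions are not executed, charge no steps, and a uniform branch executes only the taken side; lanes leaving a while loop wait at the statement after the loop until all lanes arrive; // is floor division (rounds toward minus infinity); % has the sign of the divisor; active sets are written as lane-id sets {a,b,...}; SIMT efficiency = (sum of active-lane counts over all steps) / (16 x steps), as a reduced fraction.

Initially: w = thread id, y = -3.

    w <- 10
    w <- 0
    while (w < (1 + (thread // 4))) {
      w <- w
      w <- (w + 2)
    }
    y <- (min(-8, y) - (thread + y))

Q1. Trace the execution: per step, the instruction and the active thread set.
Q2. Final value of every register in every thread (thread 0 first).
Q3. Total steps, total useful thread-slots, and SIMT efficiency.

step 0: w <- 10                      {0,1,2,3,4,5,6,7,8,9,10,11,12,13,14,15}
step 1: w <- 0                       {0,1,2,3,4,5,6,7,8,9,10,11,12,13,14,15}
step 2: eval (w < (1 + (thread // 4))) {0,1,2,3,4,5,6,7,8,9,10,11,12,13,14,15}
step 3: w <- w                       {0,1,2,3,4,5,6,7,8,9,10,11,12,13,14,15}
step 4: w <- (w + 2)                 {0,1,2,3,4,5,6,7,8,9,10,11,12,13,14,15}
step 5: eval (w < (1 + (thread // 4))) {0,1,2,3,4,5,6,7,8,9,10,11,12,13,14,15}
step 6: w <- w                       {8,9,10,11,12,13,14,15}
step 7: w <- (w + 2)                 {8,9,10,11,12,13,14,15}
step 8: eval (w < (1 + (thread // 4))) {8,9,10,11,12,13,14,15}
step 9: y <- (min(-8, y) - (thread + y)) {0,1,2,3,4,5,6,7,8,9,10,11,12,13,14,15}

Answer: 10 steps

w: 2,2,2,2,2,2,2,2,4,4,4,4,4,4,4,4
y: -5,-6,-7,-8,-9,-10,-11,-12,-13,-14,-15,-16,-17,-18,-19,-20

steps = 10; useful = 136; efficiency = 136/160 = 17/20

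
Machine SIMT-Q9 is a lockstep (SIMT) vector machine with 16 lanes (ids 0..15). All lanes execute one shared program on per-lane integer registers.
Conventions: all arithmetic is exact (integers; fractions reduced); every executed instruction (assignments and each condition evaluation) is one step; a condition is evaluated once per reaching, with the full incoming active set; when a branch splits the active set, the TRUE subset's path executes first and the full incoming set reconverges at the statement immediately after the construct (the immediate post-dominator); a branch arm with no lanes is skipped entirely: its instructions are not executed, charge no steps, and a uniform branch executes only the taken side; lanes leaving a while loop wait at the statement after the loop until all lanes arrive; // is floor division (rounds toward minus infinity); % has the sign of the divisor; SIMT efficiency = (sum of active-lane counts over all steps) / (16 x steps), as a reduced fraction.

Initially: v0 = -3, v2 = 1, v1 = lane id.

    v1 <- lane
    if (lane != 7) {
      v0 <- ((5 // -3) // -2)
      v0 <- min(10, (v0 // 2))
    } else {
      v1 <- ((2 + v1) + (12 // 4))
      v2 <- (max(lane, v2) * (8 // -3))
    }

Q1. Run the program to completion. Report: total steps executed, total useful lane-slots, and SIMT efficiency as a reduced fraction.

Answer: 6 steps, 64 useful, 2/3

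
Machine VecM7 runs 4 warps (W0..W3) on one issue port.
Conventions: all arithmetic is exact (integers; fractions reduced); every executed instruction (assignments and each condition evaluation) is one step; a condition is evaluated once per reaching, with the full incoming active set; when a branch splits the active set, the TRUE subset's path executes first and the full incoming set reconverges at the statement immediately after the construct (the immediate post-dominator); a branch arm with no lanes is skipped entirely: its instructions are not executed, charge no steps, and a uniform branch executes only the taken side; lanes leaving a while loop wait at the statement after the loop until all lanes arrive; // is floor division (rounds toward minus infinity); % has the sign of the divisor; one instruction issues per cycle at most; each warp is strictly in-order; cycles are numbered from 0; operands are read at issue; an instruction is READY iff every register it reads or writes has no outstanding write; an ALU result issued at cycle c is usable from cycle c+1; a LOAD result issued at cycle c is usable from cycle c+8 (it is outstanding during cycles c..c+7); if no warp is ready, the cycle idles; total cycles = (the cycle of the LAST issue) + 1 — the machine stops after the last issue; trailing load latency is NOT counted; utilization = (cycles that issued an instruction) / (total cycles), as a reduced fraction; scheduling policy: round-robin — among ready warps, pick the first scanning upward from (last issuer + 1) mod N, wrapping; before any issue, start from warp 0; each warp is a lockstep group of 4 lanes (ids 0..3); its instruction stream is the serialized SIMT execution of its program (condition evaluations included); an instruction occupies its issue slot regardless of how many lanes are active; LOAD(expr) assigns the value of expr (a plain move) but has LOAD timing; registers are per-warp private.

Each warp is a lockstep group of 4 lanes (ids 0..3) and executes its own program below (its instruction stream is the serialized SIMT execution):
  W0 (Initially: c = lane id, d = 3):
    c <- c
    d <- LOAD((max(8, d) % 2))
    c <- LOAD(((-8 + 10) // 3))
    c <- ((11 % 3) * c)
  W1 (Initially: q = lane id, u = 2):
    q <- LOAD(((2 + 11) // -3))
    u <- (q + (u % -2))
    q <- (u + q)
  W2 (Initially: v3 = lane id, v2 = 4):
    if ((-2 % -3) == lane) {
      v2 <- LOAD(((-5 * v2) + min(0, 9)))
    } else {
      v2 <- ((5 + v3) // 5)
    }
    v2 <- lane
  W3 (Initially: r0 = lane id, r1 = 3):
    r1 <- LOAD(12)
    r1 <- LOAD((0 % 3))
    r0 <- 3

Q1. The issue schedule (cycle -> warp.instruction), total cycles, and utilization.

cycle 0: W0.I0
cycle 1: W1.I0
cycle 2: W2.I0
cycle 3: W3.I0
cycle 4: W0.I1
cycle 5: W2.I1
cycle 6: W0.I2
cycle 7: W2.I2
cycle 8: idle
cycle 9: W1.I1
cycle 10: W1.I2
cycle 11: W3.I1
cycle 12: W3.I2
cycle 13: idle
cycle 14: W0.I3

Answer: 15 cycles, utilization 13/15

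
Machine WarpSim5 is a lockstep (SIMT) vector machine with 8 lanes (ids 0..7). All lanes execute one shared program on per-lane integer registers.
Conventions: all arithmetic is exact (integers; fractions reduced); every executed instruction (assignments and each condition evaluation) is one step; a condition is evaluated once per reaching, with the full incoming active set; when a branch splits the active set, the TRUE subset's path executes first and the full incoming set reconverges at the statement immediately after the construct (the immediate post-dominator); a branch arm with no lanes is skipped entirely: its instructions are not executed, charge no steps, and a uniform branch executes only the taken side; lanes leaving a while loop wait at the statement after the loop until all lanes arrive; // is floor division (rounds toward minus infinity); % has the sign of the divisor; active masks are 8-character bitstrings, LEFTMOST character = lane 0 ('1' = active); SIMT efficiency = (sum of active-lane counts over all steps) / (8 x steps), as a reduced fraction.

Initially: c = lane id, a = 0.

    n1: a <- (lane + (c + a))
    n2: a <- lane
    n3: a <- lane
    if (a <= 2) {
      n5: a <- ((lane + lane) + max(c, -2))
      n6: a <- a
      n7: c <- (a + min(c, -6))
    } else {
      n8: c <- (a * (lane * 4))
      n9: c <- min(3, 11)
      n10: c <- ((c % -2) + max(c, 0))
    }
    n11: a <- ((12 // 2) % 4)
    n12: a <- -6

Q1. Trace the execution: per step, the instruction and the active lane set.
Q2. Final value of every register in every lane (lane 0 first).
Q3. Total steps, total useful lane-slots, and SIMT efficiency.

step 0: a <- (lane + (c + a))        11111111
step 1: a <- lane                    11111111
step 2: a <- lane                    11111111
step 3: eval (a <= 2)                11111111
step 4: a <- ((lane + lane) + max(c, -2)) 11100000
step 5: a <- a                       11100000
step 6: c <- (a + min(c, -6))        11100000
step 7: c <- (a * (lane * 4))        00011111
step 8: c <- min(3, 11)              00011111
step 9: c <- ((c % -2) + max(c, 0))  00011111
step 10: a <- ((12 // 2) % 4)         11111111
step 11: a <- -6                      11111111

Answer: 12 steps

c: -6,-3,0,2,2,2,2,2
a: -6,-6,-6,-6,-6,-6,-6,-6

steps = 12; useful = 72; efficiency = 72/96 = 3/4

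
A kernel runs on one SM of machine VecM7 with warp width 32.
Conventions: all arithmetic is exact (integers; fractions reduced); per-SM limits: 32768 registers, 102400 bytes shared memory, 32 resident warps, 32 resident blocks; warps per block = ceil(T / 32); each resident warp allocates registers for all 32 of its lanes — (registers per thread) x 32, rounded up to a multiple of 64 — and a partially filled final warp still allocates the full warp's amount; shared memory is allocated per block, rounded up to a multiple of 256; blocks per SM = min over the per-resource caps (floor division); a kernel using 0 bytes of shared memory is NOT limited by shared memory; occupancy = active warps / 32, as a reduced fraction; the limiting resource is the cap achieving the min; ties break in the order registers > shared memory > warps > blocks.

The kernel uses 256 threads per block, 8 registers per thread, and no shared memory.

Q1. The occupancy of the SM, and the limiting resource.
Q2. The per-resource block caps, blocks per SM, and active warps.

Answer: occupancy 1, limited by warps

registers: 16 blocks
shared memory: no limit (kernel uses none)
warps: 4 blocks
blocks: 32 blocks

Answer: 4 blocks, 32 active warps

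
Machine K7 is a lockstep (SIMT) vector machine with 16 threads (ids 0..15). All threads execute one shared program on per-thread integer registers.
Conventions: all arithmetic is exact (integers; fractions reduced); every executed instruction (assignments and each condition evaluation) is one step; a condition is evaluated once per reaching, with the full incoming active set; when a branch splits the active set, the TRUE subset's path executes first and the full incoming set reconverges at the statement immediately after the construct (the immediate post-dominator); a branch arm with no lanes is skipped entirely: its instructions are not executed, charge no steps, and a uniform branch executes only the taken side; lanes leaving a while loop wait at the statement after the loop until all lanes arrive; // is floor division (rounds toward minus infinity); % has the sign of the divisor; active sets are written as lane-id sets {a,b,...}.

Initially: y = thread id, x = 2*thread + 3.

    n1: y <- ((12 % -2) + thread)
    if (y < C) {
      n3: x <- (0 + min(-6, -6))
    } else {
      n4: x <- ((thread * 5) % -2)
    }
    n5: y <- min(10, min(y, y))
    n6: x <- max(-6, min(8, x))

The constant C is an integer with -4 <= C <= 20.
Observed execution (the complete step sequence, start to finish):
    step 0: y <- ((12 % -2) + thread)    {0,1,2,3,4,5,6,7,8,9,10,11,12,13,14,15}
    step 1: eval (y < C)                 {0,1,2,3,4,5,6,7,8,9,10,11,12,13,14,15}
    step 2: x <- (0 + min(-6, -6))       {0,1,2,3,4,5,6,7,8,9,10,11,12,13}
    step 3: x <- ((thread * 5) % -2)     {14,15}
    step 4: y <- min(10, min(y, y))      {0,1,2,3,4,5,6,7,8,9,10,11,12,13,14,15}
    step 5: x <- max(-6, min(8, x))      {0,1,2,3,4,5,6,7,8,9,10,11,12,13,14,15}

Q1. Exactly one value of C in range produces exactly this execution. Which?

Answer: C = 14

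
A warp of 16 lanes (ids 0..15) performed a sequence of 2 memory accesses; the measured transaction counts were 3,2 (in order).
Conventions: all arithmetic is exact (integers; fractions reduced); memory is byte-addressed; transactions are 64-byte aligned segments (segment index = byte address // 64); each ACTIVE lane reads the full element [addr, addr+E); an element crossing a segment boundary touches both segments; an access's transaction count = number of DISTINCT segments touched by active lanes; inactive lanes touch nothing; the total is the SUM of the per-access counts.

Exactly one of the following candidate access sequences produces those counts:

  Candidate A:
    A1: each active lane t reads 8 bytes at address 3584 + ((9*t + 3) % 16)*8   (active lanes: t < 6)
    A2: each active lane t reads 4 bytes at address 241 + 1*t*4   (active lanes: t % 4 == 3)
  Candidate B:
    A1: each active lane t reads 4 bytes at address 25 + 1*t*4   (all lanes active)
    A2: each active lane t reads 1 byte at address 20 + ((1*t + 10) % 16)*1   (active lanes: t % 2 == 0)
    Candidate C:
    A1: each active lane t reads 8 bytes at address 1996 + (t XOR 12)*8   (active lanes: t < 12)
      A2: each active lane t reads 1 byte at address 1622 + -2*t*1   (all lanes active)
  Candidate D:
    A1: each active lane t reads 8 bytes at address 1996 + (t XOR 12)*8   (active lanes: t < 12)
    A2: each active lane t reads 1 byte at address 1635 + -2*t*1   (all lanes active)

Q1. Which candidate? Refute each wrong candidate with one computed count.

A: A1 gives 2 transactions, not 3
B: A1 gives 2 transactions, not 3
D: A2 gives 1 transaction, not 2
C: all counts match (3,2)

Answer: C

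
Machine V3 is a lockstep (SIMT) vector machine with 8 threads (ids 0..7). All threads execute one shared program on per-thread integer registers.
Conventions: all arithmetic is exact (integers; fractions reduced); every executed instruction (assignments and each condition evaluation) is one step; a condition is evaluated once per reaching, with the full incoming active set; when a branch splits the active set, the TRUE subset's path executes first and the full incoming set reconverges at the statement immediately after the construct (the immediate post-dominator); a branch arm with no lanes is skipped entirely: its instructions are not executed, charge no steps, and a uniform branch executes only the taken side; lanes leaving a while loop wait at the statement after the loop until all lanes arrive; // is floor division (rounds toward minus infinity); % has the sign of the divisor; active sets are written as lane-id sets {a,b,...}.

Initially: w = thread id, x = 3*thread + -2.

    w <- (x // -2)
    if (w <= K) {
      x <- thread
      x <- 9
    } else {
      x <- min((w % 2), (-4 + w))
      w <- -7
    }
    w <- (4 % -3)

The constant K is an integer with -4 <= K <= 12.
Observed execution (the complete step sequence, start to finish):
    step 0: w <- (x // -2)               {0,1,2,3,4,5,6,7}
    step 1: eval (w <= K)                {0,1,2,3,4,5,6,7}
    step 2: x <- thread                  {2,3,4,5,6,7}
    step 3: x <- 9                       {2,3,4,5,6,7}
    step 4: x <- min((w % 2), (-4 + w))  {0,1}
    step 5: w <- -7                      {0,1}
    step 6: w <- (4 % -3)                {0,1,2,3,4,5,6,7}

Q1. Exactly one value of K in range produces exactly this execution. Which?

Answer: K = -2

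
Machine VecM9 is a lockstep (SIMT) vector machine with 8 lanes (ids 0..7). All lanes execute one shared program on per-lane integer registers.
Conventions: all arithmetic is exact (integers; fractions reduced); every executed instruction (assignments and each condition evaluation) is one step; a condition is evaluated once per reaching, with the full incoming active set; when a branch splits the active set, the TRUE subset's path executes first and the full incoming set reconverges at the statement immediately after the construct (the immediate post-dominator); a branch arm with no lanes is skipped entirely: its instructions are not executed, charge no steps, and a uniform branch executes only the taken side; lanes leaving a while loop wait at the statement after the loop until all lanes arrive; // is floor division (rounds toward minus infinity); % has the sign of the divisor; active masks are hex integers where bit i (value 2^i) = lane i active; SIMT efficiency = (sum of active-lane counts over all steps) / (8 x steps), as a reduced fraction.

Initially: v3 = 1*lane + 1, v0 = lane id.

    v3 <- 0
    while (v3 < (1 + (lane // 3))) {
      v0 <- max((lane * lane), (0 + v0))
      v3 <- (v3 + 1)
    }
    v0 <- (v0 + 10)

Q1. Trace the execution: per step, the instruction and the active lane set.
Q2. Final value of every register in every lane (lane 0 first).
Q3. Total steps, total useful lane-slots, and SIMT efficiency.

step 0: v3 <- 0                      0xff
step 1: eval (v3 < (1 + (lane // 3))) 0xff
step 2: v0 <- max((lane * lane), (0 + v0)) 0xff
step 3: v3 <- (v3 + 1)               0xff
step 4: eval (v3 < (1 + (lane // 3))) 0xff
step 5: v0 <- max((lane * lane), (0 + v0)) 0xf8
step 6: v3 <- (v3 + 1)               0xf8
step 7: eval (v3 < (1 + (lane // 3))) 0xf8
step 8: v0 <- max((lane * lane), (0 + v0)) 0xc0
step 9: v3 <- (v3 + 1)               0xc0
step 10: eval (v3 < (1 + (lane // 3))) 0xc0
step 11: v0 <- (v0 + 10)              0xff

Answer: 12 steps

v3: 1,1,1,2,2,2,3,3
v0: 10,11,14,19,26,35,46,59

steps = 12; useful = 69; efficiency = 69/96 = 23/32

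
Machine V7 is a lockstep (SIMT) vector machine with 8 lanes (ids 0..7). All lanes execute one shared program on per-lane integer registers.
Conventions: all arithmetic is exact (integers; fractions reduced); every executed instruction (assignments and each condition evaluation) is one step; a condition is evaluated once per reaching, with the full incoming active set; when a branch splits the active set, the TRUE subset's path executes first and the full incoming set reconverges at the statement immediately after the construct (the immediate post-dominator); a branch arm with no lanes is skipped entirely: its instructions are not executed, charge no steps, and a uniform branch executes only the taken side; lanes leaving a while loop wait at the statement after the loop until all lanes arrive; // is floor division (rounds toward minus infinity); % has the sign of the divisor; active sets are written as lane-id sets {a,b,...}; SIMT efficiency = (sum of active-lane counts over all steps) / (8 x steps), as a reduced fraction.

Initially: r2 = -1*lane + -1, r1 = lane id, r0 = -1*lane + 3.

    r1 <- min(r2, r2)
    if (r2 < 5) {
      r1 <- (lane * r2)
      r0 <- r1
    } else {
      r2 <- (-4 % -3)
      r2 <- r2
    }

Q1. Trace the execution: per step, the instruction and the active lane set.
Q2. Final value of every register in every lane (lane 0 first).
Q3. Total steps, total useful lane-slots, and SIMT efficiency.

step 0: r1 <- min(r2, r2)            {0,1,2,3,4,5,6,7}
step 1: eval (r2 < 5)                {0,1,2,3,4,5,6,7}
step 2: r1 <- (lane * r2)            {0,1,2,3,4,5,6,7}
step 3: r0 <- r1                     {0,1,2,3,4,5,6,7}

Answer: 4 steps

r2: -1,-2,-3,-4,-5,-6,-7,-8
r1: 0,-2,-6,-12,-20,-30,-42,-56
r0: 0,-2,-6,-12,-20,-30,-42,-56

steps = 4; useful = 32; efficiency = 32/32 = 1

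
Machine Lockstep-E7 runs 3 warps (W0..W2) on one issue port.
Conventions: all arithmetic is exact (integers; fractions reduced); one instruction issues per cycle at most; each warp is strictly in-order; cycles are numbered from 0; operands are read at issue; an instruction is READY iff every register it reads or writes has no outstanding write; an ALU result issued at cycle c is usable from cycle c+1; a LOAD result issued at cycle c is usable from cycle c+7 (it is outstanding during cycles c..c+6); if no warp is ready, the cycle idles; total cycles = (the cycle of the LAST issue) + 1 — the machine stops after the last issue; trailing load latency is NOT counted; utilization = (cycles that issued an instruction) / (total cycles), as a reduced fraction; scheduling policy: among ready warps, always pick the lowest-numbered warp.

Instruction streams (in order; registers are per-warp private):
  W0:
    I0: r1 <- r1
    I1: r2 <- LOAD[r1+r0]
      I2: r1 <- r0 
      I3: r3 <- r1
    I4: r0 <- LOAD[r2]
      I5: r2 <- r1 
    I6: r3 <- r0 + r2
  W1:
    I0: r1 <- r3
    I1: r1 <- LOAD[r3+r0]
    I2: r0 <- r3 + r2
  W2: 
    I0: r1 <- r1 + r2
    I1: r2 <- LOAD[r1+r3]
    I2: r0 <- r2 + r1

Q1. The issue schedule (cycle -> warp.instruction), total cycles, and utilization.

cycle 0: W0.I0
cycle 1: W0.I1
cycle 2: W0.I2
cycle 3: W0.I3
cycle 4: W1.I0
cycle 5: W1.I1
cycle 6: W1.I2
cycle 7: W2.I0
cycle 8: W0.I4
cycle 9: W0.I5
cycle 10: W2.I1
cycle 11: idle
cycle 12: idle
cycle 13: idle
cycle 14: idle
cycle 15: W0.I6
cycle 16: idle
cycle 17: W2.I2

Answer: 18 cycles, utilization 13/18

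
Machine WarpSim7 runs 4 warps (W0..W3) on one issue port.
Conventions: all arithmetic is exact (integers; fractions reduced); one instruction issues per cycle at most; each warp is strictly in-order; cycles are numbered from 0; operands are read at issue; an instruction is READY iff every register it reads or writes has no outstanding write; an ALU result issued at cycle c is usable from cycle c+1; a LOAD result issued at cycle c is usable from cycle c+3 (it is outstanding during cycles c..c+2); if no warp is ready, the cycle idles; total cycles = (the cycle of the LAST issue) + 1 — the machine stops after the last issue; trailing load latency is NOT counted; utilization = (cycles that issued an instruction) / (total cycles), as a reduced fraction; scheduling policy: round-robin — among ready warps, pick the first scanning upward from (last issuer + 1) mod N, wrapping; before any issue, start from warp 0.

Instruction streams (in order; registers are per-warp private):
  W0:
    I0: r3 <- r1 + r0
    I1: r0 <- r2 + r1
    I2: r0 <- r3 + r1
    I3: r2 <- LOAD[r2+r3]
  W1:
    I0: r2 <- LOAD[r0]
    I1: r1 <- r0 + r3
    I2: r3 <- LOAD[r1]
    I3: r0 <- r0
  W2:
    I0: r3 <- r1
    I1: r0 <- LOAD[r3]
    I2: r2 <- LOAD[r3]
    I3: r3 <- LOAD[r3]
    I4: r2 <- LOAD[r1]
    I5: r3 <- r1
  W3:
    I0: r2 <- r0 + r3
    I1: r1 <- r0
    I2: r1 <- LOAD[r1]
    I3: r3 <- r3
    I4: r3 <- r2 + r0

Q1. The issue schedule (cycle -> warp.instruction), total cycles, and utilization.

cycle 0: W0.I0
cycle 1: W1.I0
cycle 2: W2.I0
cycle 3: W3.I0
cycle 4: W0.I1
cycle 5: W1.I1
cycle 6: W2.I1
cycle 7: W3.I1
cycle 8: W0.I2
cycle 9: W1.I2
cycle 10: W2.I2
cycle 11: W3.I2
cycle 12: W0.I3
cycle 13: W1.I3
cycle 14: W2.I3
cycle 15: W3.I3
cycle 16: W2.I4
cycle 17: W3.I4
cycle 18: W2.I5

Answer: 19 cycles, utilization 1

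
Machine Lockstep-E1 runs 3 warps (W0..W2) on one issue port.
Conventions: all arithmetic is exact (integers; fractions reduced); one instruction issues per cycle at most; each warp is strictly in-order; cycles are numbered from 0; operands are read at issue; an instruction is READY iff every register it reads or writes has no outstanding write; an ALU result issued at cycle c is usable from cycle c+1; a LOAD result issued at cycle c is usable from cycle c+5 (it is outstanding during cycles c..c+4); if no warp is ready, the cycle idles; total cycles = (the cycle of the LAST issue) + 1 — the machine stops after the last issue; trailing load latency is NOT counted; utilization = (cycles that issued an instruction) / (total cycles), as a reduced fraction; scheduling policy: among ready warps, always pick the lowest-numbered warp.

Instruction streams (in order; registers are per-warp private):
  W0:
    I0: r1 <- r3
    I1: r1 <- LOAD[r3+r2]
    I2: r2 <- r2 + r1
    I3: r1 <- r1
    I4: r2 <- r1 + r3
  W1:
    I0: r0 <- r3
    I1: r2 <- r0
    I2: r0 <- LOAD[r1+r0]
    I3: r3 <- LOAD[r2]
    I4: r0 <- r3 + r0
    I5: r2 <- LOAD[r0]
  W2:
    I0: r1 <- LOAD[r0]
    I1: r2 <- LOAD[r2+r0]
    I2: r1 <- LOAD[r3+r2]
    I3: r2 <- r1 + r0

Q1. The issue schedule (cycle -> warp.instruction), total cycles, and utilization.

cycle 0: W0.I0
cycle 1: W0.I1
cycle 2: W1.I0
cycle 3: W1.I1
cycle 4: W1.I2
cycle 5: W1.I3
cycle 6: W0.I2
cycle 7: W0.I3
cycle 8: W0.I4
cycle 9: W2.I0
cycle 10: W1.I4
cycle 11: W1.I5
cycle 12: W2.I1
cycle 13: idle
cycle 14: idle
cycle 15: idle
cycle 16: idle
cycle 17: W2.I2
cycle 18: idle
cycle 19: idle
cycle 20: idle
cycle 21: idle
cycle 22: W2.I3

Answer: 23 cycles, utilization 15/23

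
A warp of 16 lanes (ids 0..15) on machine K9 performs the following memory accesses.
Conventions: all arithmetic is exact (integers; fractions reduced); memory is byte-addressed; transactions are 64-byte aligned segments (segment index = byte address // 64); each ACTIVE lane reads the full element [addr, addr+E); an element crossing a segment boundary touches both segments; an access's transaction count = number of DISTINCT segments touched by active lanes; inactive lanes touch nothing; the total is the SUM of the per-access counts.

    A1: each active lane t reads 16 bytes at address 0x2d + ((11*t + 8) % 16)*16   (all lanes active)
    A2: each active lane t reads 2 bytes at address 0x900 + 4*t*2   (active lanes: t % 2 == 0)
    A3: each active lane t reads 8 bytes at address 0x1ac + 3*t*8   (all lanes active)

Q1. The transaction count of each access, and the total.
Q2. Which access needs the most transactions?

A1: 5 transactions
A2: 2 transactions
A3: 7 transactions

Answer: 5,2,7; total 14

Answer: A3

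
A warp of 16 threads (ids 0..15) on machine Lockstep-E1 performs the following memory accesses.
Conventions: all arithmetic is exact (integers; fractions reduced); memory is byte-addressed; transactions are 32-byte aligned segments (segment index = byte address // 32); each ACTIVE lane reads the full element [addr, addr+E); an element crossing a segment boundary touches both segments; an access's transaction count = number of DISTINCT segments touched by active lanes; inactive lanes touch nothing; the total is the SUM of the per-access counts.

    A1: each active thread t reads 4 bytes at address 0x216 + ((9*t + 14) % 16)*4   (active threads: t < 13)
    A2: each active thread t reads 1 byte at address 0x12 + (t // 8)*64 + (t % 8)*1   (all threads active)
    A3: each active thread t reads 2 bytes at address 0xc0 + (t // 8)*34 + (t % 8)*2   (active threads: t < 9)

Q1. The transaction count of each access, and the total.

A1: 3 transactions
A2: 2 transactions
A3: 2 transactions

Answer: 3,2,2; total 7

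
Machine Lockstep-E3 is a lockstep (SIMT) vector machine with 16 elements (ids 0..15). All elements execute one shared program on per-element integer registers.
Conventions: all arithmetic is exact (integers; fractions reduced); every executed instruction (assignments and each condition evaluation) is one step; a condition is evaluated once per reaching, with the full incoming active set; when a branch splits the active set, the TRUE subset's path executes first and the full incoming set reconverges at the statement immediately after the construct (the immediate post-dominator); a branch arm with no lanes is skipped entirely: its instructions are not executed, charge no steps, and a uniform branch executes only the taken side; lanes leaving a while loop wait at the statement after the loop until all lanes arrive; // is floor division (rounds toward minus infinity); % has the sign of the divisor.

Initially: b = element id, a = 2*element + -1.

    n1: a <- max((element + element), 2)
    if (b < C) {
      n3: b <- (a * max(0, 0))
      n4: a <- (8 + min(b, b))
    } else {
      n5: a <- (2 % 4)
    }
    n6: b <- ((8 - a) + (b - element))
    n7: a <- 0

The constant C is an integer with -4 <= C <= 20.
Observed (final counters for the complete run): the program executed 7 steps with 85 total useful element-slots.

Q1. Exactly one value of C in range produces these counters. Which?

Answer: C = 5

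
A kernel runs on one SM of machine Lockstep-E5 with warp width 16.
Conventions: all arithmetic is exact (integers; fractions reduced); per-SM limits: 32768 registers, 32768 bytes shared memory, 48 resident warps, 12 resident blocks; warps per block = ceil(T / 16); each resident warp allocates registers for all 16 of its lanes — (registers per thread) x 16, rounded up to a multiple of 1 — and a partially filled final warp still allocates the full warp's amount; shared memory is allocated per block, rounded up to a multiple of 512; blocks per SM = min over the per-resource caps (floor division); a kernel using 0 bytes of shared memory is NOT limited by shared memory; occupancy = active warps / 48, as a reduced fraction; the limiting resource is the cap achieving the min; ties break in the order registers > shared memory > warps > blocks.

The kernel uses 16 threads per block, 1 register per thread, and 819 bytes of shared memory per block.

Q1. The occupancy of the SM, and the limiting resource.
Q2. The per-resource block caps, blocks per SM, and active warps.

Answer: occupancy 1/4, limited by blocks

registers: 2048 blocks
shared memory: 32 blocks
warps: 48 blocks
blocks: 12 blocks

Answer: 12 blocks, 12 active warps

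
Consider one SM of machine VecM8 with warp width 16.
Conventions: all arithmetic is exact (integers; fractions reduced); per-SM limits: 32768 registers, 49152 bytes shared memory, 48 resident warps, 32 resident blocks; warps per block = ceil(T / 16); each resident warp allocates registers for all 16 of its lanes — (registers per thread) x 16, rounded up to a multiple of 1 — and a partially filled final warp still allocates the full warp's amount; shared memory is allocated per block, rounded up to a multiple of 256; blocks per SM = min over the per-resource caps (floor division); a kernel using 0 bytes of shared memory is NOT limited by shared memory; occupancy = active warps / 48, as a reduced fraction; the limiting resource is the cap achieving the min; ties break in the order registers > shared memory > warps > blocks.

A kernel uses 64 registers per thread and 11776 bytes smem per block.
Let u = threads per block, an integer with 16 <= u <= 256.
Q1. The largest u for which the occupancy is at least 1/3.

Answer: u = 256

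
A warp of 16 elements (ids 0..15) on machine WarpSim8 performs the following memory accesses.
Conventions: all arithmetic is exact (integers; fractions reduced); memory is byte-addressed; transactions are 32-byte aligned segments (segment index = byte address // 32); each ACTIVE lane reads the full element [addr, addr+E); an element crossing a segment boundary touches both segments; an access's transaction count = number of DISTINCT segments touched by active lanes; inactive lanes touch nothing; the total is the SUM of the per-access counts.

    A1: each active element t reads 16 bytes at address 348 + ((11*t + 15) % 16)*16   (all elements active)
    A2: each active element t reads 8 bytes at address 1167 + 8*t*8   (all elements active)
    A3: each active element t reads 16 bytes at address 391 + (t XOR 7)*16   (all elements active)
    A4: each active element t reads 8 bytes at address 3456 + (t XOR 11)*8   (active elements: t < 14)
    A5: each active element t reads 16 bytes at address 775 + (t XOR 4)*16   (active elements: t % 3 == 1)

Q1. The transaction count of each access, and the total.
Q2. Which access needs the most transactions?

A1: 9 transactions
A2: 16 transactions
A3: 9 transactions
A4: 4 transactions
A5: 7 transactions

Answer: 9,16,9,4,7; total 45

Answer: A2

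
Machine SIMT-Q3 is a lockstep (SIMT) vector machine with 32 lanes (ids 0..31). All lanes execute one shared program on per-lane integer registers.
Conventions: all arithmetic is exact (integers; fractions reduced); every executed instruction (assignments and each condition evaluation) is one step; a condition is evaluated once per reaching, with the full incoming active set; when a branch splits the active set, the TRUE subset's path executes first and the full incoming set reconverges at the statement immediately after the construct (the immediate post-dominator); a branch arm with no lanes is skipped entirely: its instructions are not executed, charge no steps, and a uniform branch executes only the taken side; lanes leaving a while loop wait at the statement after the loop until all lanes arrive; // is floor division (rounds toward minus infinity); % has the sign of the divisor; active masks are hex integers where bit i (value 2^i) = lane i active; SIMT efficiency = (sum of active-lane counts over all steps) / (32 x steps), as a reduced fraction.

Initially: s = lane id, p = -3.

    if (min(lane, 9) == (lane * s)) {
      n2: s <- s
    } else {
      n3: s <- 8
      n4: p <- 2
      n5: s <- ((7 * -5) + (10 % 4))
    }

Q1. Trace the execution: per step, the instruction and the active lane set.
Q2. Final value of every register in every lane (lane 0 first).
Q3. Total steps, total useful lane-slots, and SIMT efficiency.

step 0: eval (min(lane, 9) == (lane * s)) 0xffffffff
step 1: s <- s                       0x00000003
step 2: s <- 8                       0xfffffffc
step 3: p <- 2                       0xfffffffc
step 4: s <- ((7 * -5) + (10 % 4))   0xfffffffc

Answer: 5 steps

s: 0,1,-33,-33,-33,-33,-33,-33,-33,-33,-33,-33,-33,-33,-33,-33,-33,-33,-33,-33,-33,-33,-33,-33,-33,-33,-33,-33,-33,-33,-33,-33
p: -3,-3,2,2,2,2,2,2,2,2,2,2,2,2,2,2,2,2,2,2,2,2,2,2,2,2,2,2,2,2,2,2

steps = 5; useful = 124; efficiency = 124/160 = 31/40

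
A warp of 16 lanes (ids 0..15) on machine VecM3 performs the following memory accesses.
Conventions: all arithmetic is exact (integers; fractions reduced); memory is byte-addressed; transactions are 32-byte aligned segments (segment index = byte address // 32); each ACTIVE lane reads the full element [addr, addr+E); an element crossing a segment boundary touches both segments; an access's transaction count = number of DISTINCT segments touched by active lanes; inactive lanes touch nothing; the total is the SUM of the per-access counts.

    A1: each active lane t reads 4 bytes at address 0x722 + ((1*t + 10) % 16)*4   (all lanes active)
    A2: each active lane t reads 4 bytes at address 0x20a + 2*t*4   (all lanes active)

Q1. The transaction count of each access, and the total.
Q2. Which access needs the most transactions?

A1: 3 transactions
A2: 5 transactions

Answer: 3,5; total 8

Answer: A2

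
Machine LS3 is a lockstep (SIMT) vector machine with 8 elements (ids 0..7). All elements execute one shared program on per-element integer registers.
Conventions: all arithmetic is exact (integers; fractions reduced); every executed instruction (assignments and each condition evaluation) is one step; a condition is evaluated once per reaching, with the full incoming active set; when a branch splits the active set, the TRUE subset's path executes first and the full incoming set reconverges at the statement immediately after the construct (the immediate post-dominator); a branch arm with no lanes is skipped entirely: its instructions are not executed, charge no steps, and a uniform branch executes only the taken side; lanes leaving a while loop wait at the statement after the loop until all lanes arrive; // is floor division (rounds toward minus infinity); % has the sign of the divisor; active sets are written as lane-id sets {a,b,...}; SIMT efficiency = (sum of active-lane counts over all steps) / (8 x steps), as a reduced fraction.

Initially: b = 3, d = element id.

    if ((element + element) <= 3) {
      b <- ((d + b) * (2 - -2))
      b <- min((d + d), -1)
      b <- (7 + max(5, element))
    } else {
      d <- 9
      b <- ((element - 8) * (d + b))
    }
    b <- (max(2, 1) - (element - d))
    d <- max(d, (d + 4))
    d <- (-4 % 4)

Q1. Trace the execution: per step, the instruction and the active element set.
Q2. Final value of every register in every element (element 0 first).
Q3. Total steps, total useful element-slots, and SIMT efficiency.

step 0: eval ((element + element) <= 3) {0,1,2,3,4,5,6,7}
step 1: b <- ((d + b) * (2 - -2))    {0,1}
step 2: b <- min((d + d), -1)        {0,1}
step 3: b <- (7 + max(5, element))   {0,1}
step 4: d <- 9                       {2,3,4,5,6,7}
step 5: b <- ((element - 8) * (d + b)) {2,3,4,5,6,7}
step 6: b <- (max(2, 1) - (element - d)) {0,1,2,3,4,5,6,7}
step 7: d <- max(d, (d + 4))         {0,1,2,3,4,5,6,7}
step 8: d <- (-4 % 4)                {0,1,2,3,4,5,6,7}

Answer: 9 steps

b: 2,2,9,8,7,6,5,4
d: 0,0,0,0,0,0,0,0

steps = 9; useful = 50; efficiency = 50/72 = 25/36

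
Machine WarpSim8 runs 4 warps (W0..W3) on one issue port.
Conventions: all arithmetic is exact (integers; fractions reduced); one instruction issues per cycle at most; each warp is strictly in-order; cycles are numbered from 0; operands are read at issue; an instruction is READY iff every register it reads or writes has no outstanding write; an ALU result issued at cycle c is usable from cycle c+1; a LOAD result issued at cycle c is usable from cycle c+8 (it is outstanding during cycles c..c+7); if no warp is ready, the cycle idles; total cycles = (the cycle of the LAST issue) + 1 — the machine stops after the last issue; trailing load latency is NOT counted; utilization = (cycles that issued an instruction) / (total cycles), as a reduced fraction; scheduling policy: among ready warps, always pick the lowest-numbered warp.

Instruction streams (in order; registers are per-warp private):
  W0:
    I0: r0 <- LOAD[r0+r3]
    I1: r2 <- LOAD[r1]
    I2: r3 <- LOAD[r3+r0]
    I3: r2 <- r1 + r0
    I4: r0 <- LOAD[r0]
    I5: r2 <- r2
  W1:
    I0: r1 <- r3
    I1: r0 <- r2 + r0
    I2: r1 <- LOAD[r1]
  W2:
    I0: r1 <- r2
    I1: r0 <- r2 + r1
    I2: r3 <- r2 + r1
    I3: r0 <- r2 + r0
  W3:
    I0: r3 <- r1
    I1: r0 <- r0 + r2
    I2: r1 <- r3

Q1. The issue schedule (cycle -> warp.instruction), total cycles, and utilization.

cycle 0: W0.I0
cycle 1: W0.I1
cycle 2: W1.I0
cycle 3: W1.I1
cycle 4: W1.I2
cycle 5: W2.I0
cycle 6: W2.I1
cycle 7: W2.I2
cycle 8: W0.I2
cycle 9: W0.I3
cycle 10: W0.I4
cycle 11: W0.I5
cycle 12: W2.I3
cycle 13: W3.I0
cycle 14: W3.I1
cycle 15: W3.I2

Answer: 16 cycles, utilization 1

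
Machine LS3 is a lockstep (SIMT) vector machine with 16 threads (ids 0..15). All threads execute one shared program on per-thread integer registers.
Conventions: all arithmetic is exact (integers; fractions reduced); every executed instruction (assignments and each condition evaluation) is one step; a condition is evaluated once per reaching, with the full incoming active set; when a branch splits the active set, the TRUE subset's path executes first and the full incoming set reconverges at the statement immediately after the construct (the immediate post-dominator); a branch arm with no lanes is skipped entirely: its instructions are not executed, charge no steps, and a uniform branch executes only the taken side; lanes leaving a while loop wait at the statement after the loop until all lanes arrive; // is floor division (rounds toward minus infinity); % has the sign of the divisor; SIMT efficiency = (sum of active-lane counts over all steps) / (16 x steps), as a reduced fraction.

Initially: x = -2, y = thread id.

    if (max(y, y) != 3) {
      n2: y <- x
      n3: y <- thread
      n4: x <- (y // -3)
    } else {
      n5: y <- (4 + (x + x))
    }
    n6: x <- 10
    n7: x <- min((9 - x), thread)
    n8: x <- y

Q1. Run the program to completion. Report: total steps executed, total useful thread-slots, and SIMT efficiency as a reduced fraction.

Answer: 8 steps, 110 useful, 55/64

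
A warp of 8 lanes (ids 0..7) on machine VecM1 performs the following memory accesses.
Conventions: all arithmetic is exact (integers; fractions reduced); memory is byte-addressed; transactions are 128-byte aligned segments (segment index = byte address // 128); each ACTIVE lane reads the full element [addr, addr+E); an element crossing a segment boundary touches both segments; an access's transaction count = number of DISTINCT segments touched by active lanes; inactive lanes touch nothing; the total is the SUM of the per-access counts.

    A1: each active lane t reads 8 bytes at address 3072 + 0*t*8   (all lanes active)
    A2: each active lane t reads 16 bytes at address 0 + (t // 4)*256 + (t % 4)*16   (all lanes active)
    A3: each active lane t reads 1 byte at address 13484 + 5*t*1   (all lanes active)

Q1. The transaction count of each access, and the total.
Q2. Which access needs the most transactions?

A1: 1 transaction
A2: 2 transactions
A3: 1 transaction

Answer: 1,2,1; total 4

Answer: A2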